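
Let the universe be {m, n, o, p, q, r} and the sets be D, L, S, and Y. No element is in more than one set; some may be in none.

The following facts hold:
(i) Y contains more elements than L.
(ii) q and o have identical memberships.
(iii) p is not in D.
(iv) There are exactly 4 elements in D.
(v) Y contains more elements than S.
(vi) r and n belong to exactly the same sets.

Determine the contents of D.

From (iii): p ∉ D.
Suppose m ∈ D: no assignment then satisfies all the clues, so m ∉ D.

D = {n, o, q, r}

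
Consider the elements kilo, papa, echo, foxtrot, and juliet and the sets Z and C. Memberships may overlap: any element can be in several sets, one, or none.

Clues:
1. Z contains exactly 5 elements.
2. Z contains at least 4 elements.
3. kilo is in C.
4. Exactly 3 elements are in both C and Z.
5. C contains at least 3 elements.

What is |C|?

3

From (3): kilo ∈ C.
(1): only 5 candidates remain for Z, so all are in.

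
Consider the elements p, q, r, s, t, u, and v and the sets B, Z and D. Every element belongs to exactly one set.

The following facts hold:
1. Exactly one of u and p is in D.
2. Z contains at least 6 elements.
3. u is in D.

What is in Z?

Z = {p, q, r, s, t, v}

From (3): u ∈ D.
(1) (exactly one): p ∉ D.
(2): only 6 candidates remain for Z, so all are in.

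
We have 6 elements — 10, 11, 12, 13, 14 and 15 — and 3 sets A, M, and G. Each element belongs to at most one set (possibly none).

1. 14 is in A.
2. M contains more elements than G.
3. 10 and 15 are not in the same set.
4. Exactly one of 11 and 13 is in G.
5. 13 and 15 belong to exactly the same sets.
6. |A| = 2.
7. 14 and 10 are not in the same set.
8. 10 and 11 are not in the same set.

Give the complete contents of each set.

A = {12, 14}; M = {13, 15}; G = {11}

From (1): 14 ∈ A.
(7): 10 ∉ A.
Suppose 10 ∈ M: no assignment then satisfies all the clues, so 10 ∉ M.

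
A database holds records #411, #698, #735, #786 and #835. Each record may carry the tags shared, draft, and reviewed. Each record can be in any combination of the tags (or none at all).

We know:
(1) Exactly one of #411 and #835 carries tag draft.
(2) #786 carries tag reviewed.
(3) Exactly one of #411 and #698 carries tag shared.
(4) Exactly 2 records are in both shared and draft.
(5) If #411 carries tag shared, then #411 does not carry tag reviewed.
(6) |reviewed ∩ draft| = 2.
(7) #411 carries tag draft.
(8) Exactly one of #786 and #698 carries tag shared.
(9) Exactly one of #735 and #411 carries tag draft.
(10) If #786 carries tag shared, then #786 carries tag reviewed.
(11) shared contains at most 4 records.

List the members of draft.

draft = {#411, #698, #786}

From (2): #786 ∈ reviewed.
From (7): #411 ∈ draft.
(1) (exactly one): #835 ∉ draft.
(9) (exactly one): #735 ∉ draft.
Suppose #698 ∉ draft: no assignment then satisfies all the clues, so #698 ∈ draft.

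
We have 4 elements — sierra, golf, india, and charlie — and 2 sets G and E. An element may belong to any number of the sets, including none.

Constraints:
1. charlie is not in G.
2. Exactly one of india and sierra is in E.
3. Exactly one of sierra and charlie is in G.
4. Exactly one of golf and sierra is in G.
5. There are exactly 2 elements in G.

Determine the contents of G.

From (1): charlie ∉ G.
(3) (exactly one): sierra ∈ G.
(4) (exactly one): golf ∉ G.
(5): only 2 candidates remain for G, so all are in.

G = {india, sierra}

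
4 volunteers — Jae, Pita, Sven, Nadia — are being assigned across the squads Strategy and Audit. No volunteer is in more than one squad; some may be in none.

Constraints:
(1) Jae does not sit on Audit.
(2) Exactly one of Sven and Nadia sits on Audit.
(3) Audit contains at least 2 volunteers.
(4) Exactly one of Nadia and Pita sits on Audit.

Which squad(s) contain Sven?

Sven: Audit

From (1): Jae ∉ Audit.
Suppose Sven ∈ Strategy: no assignment then satisfies all the clues, so Sven ∉ Strategy.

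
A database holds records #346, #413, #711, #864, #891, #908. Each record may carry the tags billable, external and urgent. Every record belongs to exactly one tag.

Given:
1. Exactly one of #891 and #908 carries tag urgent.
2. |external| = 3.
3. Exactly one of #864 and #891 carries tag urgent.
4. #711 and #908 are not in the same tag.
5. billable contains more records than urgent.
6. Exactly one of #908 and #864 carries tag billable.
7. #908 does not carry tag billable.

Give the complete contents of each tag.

billable = {#711, #864}; external = {#346, #413, #908}; urgent = {#891}

From (7): #908 ∉ billable.
(6) (exactly one): #864 ∈ billable.
(3) (exactly one): #891 ∈ urgent.
(1) (exactly one): #908 ∉ urgent.
Only one tag left: #908 ∈ external.
(4): #711 ∉ external.
(2): only 3 candidates remain for external, so all are in.
Suppose #711 ∉ billable: no assignment then satisfies all the clues, so #711 ∈ billable.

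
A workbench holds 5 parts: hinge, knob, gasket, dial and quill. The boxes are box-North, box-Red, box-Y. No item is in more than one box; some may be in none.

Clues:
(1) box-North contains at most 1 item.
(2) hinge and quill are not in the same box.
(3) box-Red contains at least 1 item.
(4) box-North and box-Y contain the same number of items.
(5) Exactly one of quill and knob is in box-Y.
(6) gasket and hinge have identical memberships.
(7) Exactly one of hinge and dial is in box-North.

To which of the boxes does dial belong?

dial: box-North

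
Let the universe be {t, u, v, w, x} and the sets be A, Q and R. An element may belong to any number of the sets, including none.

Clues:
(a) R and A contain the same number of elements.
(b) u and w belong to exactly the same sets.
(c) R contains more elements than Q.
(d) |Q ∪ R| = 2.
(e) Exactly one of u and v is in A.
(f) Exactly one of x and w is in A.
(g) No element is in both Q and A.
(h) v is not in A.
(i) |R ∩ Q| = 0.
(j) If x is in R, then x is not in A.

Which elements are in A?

A = {u, w}

From (h): v ∉ A.
(e) (exactly one): u ∈ A.
(g) (disjoint): u ∉ Q.
(b): w matches u: w ∈ A.
(b): w matches u: w ∉ Q.
(f) (exactly one): x ∉ A.
Suppose t ∈ A: no assignment then satisfies all the clues, so t ∉ A.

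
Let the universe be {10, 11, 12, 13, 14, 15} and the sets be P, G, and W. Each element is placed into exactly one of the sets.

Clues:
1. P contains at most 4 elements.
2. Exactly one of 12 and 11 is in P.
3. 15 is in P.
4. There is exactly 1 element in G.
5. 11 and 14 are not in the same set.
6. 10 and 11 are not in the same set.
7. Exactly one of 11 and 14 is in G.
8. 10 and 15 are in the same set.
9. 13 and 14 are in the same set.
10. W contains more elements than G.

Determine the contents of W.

From (3): 15 ∈ P.
(8): 10 matches 15: 10 ∈ P.
(6): 11 ∉ P.
(2) (exactly one): 12 ∈ P.
Suppose 11 ∈ W: no assignment then satisfies all the clues, so 11 ∉ W.

W = {13, 14}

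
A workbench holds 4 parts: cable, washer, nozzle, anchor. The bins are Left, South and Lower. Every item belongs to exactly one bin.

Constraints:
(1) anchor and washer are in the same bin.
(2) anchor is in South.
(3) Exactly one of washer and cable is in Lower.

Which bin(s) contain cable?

cable: Lower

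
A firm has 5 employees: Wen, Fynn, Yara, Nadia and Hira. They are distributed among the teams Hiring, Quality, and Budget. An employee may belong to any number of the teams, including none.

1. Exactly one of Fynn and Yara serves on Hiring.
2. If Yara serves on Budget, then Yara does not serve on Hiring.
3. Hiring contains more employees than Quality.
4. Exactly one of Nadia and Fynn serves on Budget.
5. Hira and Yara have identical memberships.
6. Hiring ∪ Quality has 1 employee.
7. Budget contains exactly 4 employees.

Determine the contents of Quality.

Quality = {}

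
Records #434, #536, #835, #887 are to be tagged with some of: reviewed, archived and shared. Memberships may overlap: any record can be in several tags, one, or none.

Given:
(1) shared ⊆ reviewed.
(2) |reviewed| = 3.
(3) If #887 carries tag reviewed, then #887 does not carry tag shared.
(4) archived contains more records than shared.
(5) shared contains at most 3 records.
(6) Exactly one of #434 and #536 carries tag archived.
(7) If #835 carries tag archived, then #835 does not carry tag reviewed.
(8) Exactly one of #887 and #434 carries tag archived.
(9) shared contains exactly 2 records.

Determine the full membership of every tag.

reviewed = {#434, #536, #887}; archived = {#536, #835, #887}; shared = {#434, #536}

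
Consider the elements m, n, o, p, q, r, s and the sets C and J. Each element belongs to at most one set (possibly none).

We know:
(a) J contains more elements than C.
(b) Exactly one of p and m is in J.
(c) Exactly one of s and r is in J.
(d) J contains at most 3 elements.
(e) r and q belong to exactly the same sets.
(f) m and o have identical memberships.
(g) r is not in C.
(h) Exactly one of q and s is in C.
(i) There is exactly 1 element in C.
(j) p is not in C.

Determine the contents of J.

J = {p, q, r}

From (g): r ∉ C.
From (j): p ∉ C.
(e): q matches r: q ∉ C.
(h) (exactly one): s ∈ C.
(i): C already has 1, so the rest are out.
(c) (exactly one): r ∈ J.
(e): q matches r: q ∈ J.
Suppose m ∈ J: no assignment then satisfies all the clues, so m ∉ J.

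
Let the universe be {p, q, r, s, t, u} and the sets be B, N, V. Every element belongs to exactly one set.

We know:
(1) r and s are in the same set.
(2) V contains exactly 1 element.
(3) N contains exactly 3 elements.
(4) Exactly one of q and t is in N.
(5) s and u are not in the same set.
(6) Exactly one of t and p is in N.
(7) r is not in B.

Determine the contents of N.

N = {r, s, t}

From (7): r ∉ B.
(1): s matches r: s ∉ B.
Suppose p ∈ N: no assignment then satisfies all the clues, so p ∉ N.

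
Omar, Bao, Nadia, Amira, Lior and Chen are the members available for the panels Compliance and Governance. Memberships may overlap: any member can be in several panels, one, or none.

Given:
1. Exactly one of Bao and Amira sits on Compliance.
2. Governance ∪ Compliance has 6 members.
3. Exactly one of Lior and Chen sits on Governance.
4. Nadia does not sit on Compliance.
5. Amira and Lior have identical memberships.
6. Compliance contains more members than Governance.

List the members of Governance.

Governance = {Bao, Chen, Nadia}

From (4): Nadia ∉ Compliance.
Suppose Omar ∈ Governance: no assignment then satisfies all the clues, so Omar ∉ Governance.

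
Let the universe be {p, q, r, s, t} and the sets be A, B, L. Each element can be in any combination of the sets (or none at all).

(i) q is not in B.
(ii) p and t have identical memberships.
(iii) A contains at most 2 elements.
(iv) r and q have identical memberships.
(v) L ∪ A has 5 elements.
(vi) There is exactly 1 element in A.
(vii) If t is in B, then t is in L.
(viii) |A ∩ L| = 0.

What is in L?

From (i): q ∉ B.
(iv): r matches q: r ∉ B.
Suppose p ∉ L: no assignment then satisfies all the clues, so p ∈ L.

L = {p, q, r, t}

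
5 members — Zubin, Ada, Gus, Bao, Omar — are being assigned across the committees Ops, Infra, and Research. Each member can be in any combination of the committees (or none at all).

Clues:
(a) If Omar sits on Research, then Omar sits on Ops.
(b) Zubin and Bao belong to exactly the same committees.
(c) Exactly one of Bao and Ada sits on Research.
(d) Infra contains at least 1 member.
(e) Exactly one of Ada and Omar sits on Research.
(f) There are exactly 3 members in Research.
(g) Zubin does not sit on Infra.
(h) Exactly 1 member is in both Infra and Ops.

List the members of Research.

Research = {Bao, Omar, Zubin}

From (g): Zubin ∉ Infra.
(b): Bao matches Zubin: Bao ∉ Infra.
Suppose Zubin ∉ Research: no assignment then satisfies all the clues, so Zubin ∈ Research.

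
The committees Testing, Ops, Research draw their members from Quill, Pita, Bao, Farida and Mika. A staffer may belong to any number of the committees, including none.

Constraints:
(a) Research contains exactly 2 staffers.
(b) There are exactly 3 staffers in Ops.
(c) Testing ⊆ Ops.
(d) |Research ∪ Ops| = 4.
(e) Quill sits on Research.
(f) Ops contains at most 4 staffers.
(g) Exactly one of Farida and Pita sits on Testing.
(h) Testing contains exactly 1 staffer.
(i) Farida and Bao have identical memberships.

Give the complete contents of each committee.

From (e): Quill ∈ Research.
Suppose Quill ∈ Testing: no assignment then satisfies all the clues, so Quill ∉ Testing.

Testing = {Pita}; Ops = {Bao, Farida, Pita}; Research = {Pita, Quill}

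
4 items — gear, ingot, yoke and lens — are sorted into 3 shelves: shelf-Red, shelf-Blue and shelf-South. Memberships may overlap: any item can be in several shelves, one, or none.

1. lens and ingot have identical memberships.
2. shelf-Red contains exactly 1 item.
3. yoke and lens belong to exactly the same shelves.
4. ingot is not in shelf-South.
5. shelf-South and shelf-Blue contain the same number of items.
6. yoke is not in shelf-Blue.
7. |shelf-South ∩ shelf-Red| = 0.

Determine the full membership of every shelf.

From (4): ingot ∉ shelf-South.
From (6): yoke ∉ shelf-Blue.
(1): lens matches ingot: lens ∉ shelf-South.
(3): lens matches yoke: lens ∉ shelf-Blue.
(3): yoke matches lens: yoke ∉ shelf-South.
(1): ingot matches lens: ingot ∉ shelf-Blue.
Suppose gear ∉ shelf-Red: no assignment then satisfies all the clues, so gear ∈ shelf-Red.

shelf-Red = {gear}; shelf-Blue = {}; shelf-South = {}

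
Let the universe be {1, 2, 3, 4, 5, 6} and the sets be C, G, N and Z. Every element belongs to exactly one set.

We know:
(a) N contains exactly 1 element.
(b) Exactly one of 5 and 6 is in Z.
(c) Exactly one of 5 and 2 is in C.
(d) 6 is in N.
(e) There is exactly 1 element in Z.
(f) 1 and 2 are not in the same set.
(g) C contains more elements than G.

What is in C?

C = {2, 3, 4}

From (d): 6 ∈ N.
(a): N already has 1, so the rest are out.
(b) (exactly one): 5 ∈ Z.
(c) (exactly one): 2 ∈ C.
(e): Z already has 1, so the rest are out.
(f): 1 ∉ C.
Only one set left: 1 ∈ G.
Suppose 3 ∉ C: no assignment then satisfies all the clues, so 3 ∈ C.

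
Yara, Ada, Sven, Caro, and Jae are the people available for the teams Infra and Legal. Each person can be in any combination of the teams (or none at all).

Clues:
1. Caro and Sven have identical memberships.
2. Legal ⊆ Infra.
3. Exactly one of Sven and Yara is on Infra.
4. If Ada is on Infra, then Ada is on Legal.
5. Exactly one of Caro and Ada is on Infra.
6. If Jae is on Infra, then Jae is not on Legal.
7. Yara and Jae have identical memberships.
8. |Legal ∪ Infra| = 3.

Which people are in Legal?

Legal = {Ada}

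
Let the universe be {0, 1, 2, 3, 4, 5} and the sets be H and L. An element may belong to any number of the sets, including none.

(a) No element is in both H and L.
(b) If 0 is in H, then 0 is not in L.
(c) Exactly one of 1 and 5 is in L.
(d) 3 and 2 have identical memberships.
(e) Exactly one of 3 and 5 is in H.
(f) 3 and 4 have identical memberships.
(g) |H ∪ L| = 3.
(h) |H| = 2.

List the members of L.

L = {1}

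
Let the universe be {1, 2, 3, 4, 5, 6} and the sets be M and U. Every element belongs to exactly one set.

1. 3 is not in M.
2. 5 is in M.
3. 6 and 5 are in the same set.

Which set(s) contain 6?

From (1): 3 ∉ M.
From (2): 5 ∈ M.
(3): 6 matches 5: 6 ∈ M.
Only one set left: 3 ∈ U.

6: M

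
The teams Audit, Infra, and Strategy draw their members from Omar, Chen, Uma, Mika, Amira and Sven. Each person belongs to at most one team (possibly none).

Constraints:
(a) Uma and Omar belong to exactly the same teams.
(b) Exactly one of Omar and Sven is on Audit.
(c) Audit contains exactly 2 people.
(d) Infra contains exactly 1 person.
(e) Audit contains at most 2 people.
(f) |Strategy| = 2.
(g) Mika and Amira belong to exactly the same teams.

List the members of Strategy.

Strategy = {Amira, Mika}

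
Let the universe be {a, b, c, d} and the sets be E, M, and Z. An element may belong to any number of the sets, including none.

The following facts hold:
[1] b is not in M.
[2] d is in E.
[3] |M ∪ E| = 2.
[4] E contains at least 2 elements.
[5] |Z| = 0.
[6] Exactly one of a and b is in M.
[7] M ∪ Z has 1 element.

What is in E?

E = {a, d}

From (1): b ∉ M.
From (2): d ∈ E.
(5): Z already has 0, so the rest are out.
(6) (exactly one): a ∈ M.
Suppose a ∉ E: no assignment then satisfies all the clues, so a ∈ E.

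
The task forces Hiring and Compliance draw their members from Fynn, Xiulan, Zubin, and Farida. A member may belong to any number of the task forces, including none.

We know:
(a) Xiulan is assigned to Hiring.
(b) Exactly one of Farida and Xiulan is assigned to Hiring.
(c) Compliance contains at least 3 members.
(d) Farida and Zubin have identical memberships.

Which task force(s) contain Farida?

From (a): Xiulan ∈ Hiring.
(b) (exactly one): Farida ∉ Hiring.
(d): Zubin matches Farida: Zubin ∉ Hiring.
Suppose Farida ∉ Compliance: no assignment then satisfies all the clues, so Farida ∈ Compliance.

Farida: Compliance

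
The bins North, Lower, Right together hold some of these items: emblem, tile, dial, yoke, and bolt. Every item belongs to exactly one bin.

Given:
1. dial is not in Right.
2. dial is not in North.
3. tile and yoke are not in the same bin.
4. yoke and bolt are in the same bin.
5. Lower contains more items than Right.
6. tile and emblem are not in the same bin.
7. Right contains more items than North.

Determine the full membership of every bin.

North = {}; Lower = {bolt, dial, emblem, yoke}; Right = {tile}

From (1): dial ∉ Right.
From (2): dial ∉ North.
Only one bin left: dial ∈ Lower.
Suppose emblem ∈ North: no assignment then satisfies all the clues, so emblem ∉ North.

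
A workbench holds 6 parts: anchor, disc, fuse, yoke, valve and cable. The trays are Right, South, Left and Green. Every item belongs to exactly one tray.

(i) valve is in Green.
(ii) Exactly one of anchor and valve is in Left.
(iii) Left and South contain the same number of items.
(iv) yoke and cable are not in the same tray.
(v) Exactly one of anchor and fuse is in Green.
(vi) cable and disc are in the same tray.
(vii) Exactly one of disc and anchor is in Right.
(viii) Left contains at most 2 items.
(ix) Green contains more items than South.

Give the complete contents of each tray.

Right = {cable, disc}; South = {yoke}; Left = {anchor}; Green = {fuse, valve}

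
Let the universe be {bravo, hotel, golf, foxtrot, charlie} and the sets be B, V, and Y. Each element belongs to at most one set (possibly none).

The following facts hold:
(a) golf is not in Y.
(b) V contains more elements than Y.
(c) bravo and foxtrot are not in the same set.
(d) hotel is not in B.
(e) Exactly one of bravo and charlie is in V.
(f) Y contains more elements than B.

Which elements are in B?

B = {}

From (a): golf ∉ Y.
From (d): hotel ∉ B.
Suppose bravo ∈ B: no assignment then satisfies all the clues, so bravo ∉ B.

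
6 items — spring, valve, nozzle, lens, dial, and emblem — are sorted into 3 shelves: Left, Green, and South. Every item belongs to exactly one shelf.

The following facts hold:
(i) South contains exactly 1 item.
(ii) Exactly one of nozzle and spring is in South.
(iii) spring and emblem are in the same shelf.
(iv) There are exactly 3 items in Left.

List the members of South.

South = {nozzle}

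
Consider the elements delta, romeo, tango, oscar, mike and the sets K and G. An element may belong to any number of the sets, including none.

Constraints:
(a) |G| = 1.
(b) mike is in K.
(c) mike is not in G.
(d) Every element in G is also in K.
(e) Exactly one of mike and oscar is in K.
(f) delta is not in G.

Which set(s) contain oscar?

From (b): mike ∈ K.
From (c): mike ∉ G.
From (f): delta ∉ G.
(e) (exactly one): oscar ∉ K.
(d) contrapositive: oscar ∉ G.

oscar: none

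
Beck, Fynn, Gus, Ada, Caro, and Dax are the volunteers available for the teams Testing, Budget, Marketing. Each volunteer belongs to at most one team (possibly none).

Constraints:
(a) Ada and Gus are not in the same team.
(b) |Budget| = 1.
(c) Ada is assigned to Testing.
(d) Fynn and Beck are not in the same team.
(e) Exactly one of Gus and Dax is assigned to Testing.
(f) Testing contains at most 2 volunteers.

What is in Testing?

Testing = {Ada, Dax}

From (c): Ada ∈ Testing.
(a): Gus ∉ Testing.
(e) (exactly one): Dax ∈ Testing.
(f): Testing already has 2, so the rest are out.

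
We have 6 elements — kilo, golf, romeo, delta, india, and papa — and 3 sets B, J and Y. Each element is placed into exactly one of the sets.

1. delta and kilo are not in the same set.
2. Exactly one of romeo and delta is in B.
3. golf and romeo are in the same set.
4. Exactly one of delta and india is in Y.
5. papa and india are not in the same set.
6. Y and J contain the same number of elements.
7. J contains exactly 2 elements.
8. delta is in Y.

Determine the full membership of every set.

B = {golf, romeo}; J = {india, kilo}; Y = {delta, papa}

From (8): delta ∈ Y.
(1): kilo ∉ Y.
(2) (exactly one): romeo ∈ B.
(3): golf matches romeo: golf ∈ B.
(4) (exactly one): india ∉ Y.
Suppose kilo ∈ B: no assignment then satisfies all the clues, so kilo ∉ B.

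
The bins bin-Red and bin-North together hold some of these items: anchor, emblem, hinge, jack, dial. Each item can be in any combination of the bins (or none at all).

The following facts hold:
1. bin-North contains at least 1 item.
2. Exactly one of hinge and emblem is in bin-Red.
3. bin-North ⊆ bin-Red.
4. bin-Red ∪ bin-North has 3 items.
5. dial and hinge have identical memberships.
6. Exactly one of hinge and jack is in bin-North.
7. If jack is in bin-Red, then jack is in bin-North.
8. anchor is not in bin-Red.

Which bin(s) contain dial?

dial: bin-Red

From (8): anchor ∉ bin-Red.
(3) contrapositive: anchor ∉ bin-North.
Suppose dial ∉ bin-Red: no assignment then satisfies all the clues, so dial ∈ bin-Red.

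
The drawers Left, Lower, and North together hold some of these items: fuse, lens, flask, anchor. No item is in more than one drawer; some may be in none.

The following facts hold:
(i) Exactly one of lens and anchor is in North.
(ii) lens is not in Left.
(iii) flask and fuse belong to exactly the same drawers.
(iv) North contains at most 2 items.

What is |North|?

1

From (ii): lens ∉ Left.
Suppose fuse ∈ North: no assignment then satisfies all the clues, so fuse ∉ North.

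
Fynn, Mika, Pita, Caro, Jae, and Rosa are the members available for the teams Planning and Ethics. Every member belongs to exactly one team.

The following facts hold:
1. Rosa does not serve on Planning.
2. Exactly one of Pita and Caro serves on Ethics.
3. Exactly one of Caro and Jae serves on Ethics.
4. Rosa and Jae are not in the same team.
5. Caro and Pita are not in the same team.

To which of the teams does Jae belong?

Jae: Planning

From (1): Rosa ∉ Planning.
Only one team left: Rosa ∈ Ethics.
(4): Jae ∉ Ethics.
Only one team left: Jae ∈ Planning.
(3) (exactly one): Caro ∈ Ethics.
(5): Pita ∉ Ethics.
Only one team left: Pita ∈ Planning.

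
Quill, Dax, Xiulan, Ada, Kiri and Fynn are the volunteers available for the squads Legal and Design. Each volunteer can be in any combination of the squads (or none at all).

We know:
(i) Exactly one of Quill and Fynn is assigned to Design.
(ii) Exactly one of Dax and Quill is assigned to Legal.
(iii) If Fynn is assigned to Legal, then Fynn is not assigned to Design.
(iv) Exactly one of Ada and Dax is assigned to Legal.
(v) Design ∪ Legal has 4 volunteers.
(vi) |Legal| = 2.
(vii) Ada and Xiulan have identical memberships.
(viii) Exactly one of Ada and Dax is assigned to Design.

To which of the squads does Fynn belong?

Fynn: Legal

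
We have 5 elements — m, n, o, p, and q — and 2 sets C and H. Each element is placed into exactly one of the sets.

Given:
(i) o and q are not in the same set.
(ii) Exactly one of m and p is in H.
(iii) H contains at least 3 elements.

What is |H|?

3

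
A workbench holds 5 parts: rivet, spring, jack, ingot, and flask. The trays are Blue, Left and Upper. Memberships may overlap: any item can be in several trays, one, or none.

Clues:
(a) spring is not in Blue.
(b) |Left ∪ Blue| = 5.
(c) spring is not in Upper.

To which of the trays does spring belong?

spring: Left

From (a): spring ∉ Blue.
From (c): spring ∉ Upper.
Suppose spring ∉ Left: no assignment then satisfies all the clues, so spring ∈ Left.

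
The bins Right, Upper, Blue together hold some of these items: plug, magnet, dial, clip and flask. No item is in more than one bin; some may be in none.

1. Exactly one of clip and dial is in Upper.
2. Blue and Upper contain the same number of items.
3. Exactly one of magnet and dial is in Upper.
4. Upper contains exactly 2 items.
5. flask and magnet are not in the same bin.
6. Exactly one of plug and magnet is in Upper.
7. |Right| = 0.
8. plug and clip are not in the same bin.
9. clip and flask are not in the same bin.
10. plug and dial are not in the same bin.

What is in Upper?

Upper = {clip, magnet}

(7): Right already has 0, so the rest are out.
Suppose plug ∈ Upper: no assignment then satisfies all the clues, so plug ∉ Upper.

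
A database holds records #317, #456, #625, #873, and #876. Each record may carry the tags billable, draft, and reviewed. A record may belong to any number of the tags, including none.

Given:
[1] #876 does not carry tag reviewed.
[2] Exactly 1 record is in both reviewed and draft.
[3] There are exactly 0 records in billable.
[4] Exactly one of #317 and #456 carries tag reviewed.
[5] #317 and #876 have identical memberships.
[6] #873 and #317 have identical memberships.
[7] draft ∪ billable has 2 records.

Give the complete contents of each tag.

billable = {}; draft = {#456, #625}; reviewed = {#456}

From (1): #876 ∉ reviewed.
(3): billable already has 0, so the rest are out.
(5): #317 matches #876: #317 ∉ reviewed.
(6): #873 matches #317: #873 ∉ reviewed.
(4) (exactly one): #456 ∈ reviewed.
Suppose #317 ∈ draft: no assignment then satisfies all the clues, so #317 ∉ draft.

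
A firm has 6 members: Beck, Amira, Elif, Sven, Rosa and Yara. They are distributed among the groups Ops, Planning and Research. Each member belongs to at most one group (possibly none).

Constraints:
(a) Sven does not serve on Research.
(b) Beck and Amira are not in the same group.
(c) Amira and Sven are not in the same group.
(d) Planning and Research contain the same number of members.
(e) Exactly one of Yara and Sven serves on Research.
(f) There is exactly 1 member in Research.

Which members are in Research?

Research = {Yara}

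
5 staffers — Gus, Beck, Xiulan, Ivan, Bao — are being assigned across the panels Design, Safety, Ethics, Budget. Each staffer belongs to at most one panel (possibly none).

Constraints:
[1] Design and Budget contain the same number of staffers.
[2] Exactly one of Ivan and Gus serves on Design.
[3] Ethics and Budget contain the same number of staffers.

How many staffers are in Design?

1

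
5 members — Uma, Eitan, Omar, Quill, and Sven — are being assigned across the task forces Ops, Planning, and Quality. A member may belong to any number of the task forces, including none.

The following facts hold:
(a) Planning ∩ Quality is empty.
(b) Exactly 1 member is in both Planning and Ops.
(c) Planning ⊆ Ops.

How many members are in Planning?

1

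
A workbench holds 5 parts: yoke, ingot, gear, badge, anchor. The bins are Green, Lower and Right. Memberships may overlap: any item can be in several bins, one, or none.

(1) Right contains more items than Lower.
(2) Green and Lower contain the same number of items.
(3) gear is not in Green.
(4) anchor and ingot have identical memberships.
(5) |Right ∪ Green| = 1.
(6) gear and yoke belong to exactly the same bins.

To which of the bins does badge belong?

badge: Right

From (3): gear ∉ Green.
(6): yoke matches gear: yoke ∉ Green.
Suppose badge ∈ Green: no assignment then satisfies all the clues, so badge ∉ Green.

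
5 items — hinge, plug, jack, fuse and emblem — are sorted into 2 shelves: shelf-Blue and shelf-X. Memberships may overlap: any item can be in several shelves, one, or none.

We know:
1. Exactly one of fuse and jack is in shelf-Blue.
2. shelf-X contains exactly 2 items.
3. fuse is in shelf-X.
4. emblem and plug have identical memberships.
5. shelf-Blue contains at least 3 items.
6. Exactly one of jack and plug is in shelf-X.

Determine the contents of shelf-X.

shelf-X = {fuse, jack}

From (3): fuse ∈ shelf-X.
Suppose hinge ∈ shelf-X: no assignment then satisfies all the clues, so hinge ∉ shelf-X.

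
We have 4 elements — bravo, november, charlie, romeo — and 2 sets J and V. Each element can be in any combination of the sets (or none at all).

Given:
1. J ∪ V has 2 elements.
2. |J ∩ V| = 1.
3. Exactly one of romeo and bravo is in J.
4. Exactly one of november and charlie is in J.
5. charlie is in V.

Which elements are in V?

V = {charlie}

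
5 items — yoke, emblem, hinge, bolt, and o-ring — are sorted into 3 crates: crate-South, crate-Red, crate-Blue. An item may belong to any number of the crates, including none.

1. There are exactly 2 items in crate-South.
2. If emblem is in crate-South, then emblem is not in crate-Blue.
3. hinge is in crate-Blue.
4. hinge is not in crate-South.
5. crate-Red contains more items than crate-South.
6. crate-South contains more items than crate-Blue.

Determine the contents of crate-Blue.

crate-Blue = {hinge}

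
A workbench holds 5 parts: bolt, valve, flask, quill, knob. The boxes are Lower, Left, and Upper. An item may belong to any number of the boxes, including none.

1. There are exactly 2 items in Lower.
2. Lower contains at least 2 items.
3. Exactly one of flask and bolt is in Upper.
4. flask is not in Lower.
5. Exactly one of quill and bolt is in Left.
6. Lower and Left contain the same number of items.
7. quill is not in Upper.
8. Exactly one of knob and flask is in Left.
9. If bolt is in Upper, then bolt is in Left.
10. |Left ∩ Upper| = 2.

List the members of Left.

Left = {bolt, knob}

From (4): flask ∉ Lower.
From (7): quill ∉ Upper.
Suppose bolt ∉ Left: no assignment then satisfies all the clues, so bolt ∈ Left.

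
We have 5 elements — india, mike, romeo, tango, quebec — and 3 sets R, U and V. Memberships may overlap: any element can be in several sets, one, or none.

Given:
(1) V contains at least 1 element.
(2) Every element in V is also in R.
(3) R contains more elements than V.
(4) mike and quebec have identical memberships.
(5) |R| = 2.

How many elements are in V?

1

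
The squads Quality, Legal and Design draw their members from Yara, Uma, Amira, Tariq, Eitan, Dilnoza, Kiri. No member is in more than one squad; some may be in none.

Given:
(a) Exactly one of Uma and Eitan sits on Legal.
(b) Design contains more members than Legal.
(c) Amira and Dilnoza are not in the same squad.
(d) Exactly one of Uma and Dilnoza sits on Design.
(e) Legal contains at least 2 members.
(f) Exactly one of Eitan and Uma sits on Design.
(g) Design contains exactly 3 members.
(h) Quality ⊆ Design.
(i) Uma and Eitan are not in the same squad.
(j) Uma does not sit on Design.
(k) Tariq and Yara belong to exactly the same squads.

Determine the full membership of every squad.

From (j): Uma ∉ Design.
(d) (exactly one): Dilnoza ∈ Design.
(f) (exactly one): Eitan ∈ Design.
(h) contrapositive: Uma ∉ Quality.
(a) (exactly one): Uma ∈ Legal.
(c): Amira ∉ Design.
(h) contrapositive: Amira ∉ Quality.
Suppose Yara ∈ Quality: no assignment then satisfies all the clues, so Yara ∉ Quality.

Quality = {}; Legal = {Amira, Uma}; Design = {Dilnoza, Eitan, Kiri}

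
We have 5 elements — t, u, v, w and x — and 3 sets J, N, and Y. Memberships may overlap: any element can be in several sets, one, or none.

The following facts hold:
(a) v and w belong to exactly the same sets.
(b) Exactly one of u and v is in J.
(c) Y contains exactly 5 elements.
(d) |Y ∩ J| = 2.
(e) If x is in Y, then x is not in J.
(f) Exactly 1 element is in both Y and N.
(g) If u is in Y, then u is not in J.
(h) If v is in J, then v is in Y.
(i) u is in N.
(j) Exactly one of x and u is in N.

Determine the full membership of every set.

J = {v, w}; N = {u}; Y = {t, u, v, w, x}

From (i): u ∈ N.
(c): only 5 candidates remain for Y, so all are in.
(e): x ∉ J.
(g): u ∉ J.
(j) (exactly one): x ∉ N.
(b) (exactly one): v ∈ J.
(a): w matches v: w ∈ J.
Suppose t ∈ J: no assignment then satisfies all the clues, so t ∉ J.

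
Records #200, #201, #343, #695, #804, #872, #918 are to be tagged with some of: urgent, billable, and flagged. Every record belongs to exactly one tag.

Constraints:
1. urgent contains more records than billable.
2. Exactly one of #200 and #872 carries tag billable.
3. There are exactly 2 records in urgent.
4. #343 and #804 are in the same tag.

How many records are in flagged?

4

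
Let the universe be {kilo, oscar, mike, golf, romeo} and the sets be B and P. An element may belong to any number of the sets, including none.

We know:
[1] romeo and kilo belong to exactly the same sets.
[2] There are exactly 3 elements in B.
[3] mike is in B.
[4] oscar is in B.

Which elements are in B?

B = {golf, mike, oscar}

From (3): mike ∈ B.
From (4): oscar ∈ B.
Suppose kilo ∈ B: no assignment then satisfies all the clues, so kilo ∉ B.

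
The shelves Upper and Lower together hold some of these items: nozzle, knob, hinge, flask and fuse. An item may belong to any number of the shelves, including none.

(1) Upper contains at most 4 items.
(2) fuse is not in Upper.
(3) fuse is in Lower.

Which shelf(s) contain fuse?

From (2): fuse ∉ Upper.
From (3): fuse ∈ Lower.

fuse: Lower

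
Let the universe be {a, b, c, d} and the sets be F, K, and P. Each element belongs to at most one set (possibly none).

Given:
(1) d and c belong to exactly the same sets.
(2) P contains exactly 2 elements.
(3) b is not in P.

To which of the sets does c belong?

c: P

From (3): b ∉ P.
Suppose c ∈ F: no assignment then satisfies all the clues, so c ∉ F.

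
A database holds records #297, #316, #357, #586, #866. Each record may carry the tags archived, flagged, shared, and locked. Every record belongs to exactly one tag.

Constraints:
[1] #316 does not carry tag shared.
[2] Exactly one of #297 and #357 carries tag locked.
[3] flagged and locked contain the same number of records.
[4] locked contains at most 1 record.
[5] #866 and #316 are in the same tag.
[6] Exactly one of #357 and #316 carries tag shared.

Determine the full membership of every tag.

From (1): #316 ∉ shared.
(5): #866 matches #316: #866 ∉ shared.
(6) (exactly one): #357 ∈ shared.
(2) (exactly one): #297 ∈ locked.
(4): locked already has 1, so the rest are out.
Suppose #316 ∉ archived: no assignment then satisfies all the clues, so #316 ∈ archived.

archived = {#316, #866}; flagged = {#586}; shared = {#357}; locked = {#297}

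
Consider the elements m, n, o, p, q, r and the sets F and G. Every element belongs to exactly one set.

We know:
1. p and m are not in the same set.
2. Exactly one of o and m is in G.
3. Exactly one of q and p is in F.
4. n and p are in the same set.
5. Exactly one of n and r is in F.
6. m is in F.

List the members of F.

F = {m, q, r}

From (6): m ∈ F.
(1): p ∉ F.
(2) (exactly one): o ∈ G.
(3) (exactly one): q ∈ F.
(4): n matches p: n ∉ F.
(5) (exactly one): r ∈ F.
Only one set left: n ∈ G.
Only one set left: p ∈ G.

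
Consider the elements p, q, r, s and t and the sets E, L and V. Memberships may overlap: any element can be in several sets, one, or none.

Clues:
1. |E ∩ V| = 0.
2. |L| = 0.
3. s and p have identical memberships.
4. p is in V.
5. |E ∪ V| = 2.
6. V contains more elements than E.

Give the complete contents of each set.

E = {}; L = {}; V = {p, s}

From (4): p ∈ V.
(2): L already has 0, so the rest are out.
(3): s matches p: s ∈ V.
Suppose p ∈ E: no assignment then satisfies all the clues, so p ∉ E.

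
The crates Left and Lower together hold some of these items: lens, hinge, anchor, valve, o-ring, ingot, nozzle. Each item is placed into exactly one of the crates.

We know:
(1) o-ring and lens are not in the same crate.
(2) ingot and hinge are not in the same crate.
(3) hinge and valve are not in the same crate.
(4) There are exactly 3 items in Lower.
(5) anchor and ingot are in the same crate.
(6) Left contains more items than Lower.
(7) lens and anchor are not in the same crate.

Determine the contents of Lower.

Lower = {hinge, lens, nozzle}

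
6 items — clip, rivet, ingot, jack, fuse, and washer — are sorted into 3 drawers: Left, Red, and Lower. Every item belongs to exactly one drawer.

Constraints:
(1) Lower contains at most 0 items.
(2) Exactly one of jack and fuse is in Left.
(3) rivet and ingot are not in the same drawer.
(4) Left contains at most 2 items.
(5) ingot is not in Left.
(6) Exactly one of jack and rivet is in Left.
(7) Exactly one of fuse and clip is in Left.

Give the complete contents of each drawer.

From (5): ingot ∉ Left.
(1): Lower already has 0, so the rest are out.
Only one drawer left: ingot ∈ Red.
(3): rivet ∉ Red.
Only one drawer left: rivet ∈ Left.
(6) (exactly one): jack ∉ Left.
Only one drawer left: jack ∈ Red.
(2) (exactly one): fuse ∈ Left.
(4): Left already has 2, so the rest are out.
Only one drawer left: clip ∈ Red.
Only one drawer left: washer ∈ Red.

Left = {fuse, rivet}; Red = {clip, ingot, jack, washer}; Lower = {}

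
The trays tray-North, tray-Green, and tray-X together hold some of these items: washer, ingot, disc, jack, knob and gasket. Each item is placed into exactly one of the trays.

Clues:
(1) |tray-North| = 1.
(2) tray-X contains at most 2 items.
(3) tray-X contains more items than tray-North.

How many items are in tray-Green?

3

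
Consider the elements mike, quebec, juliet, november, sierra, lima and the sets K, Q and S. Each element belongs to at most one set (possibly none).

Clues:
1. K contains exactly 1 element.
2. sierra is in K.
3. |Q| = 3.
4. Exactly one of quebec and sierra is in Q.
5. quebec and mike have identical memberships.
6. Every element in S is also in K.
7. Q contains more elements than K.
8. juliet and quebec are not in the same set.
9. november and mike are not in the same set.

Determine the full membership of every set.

K = {sierra}; Q = {lima, mike, quebec}; S = {}

From (2): sierra ∈ K.
(1): K already has 1, so the rest are out.
(4) (exactly one): quebec ∈ Q.
(5): mike matches quebec: mike ∈ Q.
(6) contrapositive: juliet ∉ S.
(6) contrapositive: november ∉ S.
(6) contrapositive: lima ∉ S.
(8): juliet ∉ Q.
(9): november ∉ Q.
(3): only 3 candidates remain for Q, so all are in.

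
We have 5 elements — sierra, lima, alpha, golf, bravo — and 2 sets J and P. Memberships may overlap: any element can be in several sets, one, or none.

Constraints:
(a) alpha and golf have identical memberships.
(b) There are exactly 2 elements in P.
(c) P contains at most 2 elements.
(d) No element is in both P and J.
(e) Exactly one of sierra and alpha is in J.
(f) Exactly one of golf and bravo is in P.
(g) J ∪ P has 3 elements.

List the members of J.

J = {sierra}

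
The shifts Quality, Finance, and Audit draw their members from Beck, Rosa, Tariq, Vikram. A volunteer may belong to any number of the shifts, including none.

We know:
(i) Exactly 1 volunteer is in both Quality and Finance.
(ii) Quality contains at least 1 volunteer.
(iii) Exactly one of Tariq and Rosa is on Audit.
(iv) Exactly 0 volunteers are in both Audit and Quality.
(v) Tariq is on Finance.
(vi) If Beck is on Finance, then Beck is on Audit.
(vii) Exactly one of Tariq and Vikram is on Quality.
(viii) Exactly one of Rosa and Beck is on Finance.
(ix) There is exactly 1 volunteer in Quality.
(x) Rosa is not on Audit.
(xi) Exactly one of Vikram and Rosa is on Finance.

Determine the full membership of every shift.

From (v): Tariq ∈ Finance.
From (x): Rosa ∉ Audit.
(iii) (exactly one): Tariq ∈ Audit.
Suppose Beck ∈ Quality: no assignment then satisfies all the clues, so Beck ∉ Quality.

Quality = {Vikram}; Finance = {Beck, Tariq, Vikram}; Audit = {Beck, Tariq}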